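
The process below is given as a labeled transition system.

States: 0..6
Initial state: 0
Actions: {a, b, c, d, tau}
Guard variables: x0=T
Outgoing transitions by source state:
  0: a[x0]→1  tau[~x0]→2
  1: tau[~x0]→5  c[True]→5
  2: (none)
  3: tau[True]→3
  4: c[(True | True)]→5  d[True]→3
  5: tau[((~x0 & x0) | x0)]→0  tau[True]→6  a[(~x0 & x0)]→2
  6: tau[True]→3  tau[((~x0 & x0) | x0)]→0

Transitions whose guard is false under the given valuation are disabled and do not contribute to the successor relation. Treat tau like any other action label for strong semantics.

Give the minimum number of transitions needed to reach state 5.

Answer: 2

Trace:
BFS to 5:
  depth 0: {0}
  depth 1: {1}
  depth 2: {5}
depth(5)=2, e.g. a·c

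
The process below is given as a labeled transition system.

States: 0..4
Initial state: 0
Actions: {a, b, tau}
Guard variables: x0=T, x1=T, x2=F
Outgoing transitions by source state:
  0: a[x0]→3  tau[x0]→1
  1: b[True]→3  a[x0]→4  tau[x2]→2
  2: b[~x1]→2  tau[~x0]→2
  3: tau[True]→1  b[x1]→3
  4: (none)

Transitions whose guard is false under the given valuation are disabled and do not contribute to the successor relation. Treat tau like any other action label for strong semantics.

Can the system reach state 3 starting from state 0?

6 transition(s) survive guard evaluation.
depth 0: {0}
depth 1: {1,3}  now seen {0,1,3}
depth 2: {4}  now seen {0,1,3,4}
Reach set: {0,1,3,4}
witness 3: a

Answer: REACHABLE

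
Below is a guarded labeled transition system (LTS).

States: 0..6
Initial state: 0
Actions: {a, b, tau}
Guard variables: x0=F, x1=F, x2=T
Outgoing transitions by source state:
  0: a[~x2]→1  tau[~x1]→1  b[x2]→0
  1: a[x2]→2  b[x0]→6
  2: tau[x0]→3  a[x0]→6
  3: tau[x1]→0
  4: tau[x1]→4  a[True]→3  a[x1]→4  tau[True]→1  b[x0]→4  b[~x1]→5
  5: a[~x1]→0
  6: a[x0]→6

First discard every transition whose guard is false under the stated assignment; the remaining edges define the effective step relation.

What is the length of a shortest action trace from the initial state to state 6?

Answer: UNREACHABLE

Trace:
BFS to 6:
  depth 0: {0}
  depth 1: {1}
  depth 2: {2}
6 never appears.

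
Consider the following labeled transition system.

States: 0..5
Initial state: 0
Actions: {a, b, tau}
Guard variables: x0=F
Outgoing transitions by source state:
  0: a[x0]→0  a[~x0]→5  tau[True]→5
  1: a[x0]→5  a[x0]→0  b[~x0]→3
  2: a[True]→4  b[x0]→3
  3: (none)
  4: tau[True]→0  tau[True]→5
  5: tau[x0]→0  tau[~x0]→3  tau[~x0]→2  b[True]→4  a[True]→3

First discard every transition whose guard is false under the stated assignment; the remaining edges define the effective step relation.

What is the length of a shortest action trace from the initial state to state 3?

Answer: 2

Trace:
BFS to 3:
  Layer 0: {0}
  Layer 1: {5}
  Layer 2: {2,3,4}
first hit 3 at d=2 via a·a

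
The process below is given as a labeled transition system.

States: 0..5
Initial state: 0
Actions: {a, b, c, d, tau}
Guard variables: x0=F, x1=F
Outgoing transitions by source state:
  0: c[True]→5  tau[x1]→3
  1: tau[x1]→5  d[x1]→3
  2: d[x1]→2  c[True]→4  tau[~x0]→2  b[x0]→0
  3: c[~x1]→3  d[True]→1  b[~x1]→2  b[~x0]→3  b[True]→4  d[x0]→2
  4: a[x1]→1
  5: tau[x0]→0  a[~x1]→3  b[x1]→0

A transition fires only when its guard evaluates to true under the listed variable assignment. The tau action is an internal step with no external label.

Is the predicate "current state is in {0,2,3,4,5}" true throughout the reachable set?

Safe = {0,2,3,4,5}
Reach set: {0,1,2,3,4,5}
  0: ok
  1: outside
  2: ok
  3: ok
  4: ok
  5: ok
counterexample path to 1: c·a·d

Answer: INVARIANT VIOLATED at state 1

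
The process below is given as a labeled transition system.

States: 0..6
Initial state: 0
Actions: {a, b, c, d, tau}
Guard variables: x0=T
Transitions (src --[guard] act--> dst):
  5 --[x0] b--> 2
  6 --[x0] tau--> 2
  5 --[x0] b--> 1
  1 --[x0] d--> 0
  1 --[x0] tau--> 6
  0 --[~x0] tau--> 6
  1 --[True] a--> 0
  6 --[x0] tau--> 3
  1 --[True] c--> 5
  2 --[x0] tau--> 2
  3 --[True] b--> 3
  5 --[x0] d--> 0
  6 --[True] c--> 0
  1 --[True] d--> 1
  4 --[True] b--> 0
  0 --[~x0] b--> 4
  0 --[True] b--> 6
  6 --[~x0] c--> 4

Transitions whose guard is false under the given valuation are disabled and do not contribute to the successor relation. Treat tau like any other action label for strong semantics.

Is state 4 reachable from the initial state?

Answer: UNREACHABLE

Working:
After dropping false guards: 15 live edges.
Layer 0: {0}
Layer 1: {6}  total {0,6}
Layer 2: {2,3}  total {0,2,3,6}
Reachable = {0,2,3,6}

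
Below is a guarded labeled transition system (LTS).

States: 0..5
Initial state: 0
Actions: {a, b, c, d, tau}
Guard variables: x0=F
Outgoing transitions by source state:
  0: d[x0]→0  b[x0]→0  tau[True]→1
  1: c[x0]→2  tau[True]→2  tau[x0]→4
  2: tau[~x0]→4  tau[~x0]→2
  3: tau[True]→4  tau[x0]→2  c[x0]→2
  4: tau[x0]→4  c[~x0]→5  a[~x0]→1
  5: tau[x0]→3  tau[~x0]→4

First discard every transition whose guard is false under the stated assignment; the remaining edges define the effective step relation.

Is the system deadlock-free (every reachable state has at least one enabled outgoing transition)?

Answer: DEADLOCK-FREE

Trace:
Reach set: {0,1,2,4,5}
  0: tau→1  [1 out]
  1: tau→2  [1 out]
  2: tau→2  tau→4  [2 out]
  4: a→1  c→5  [2 out]
  5: tau→4  [1 out]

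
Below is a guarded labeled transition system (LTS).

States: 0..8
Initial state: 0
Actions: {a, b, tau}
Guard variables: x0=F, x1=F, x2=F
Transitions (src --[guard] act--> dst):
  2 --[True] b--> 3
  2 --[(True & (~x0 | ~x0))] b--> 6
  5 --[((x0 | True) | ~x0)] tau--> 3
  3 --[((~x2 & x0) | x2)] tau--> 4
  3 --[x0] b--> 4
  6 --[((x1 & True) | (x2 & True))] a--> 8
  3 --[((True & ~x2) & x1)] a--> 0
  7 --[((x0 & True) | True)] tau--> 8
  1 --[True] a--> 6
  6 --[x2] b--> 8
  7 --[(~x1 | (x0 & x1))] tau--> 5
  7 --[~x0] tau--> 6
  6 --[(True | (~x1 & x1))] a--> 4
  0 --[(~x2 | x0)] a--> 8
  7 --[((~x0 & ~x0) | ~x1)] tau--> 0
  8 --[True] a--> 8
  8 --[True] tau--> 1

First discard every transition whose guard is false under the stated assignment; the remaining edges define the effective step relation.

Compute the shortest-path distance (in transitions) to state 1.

Breadth-first toward 1:
  L0 = {0}
  L1 = {8}
  L2 = {1}
depth(1)=2, e.g. a·tau

Answer: 2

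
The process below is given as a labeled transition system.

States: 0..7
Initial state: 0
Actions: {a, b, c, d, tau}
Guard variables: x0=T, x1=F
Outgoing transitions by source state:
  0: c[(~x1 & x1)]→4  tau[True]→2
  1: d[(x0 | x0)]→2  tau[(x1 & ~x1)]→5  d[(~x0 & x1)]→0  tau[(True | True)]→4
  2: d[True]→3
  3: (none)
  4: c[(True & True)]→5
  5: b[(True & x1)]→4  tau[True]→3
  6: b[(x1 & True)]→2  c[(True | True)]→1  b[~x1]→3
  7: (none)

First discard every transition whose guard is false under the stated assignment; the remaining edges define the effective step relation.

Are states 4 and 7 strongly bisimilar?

Answer: NOT BISIMILAR

Trace:
Refine partition for ~:
  π0 = {{0,1,2,3,4,5,6,7}}
  π1 = {{0,5},{1},{2},{3,7},{4},{6}}
  π2 = {{0},{1},{2},{3,7},{4},{5},{6}}
Fixed point at round 3; 7 class(es).
[4]={4}  [7]={3,7}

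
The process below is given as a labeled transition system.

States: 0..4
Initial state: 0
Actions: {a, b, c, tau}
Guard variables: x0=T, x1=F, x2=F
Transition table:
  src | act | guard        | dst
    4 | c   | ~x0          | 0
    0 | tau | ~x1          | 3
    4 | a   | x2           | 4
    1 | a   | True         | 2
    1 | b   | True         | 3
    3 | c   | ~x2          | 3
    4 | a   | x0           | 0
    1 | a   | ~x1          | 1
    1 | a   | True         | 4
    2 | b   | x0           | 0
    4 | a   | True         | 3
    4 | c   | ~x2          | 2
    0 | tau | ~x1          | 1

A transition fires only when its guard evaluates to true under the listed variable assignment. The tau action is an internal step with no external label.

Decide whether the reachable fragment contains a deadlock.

Answer: DEADLOCK-FREE

Working:
R = {0,1,2,3,4}
  0: tau→1  tau→3  [2 out]
  1: a→1  a→2  a→4  b→3  [4 out]
  2: b→0  [1 out]
  3: c→3  [1 out]
  4: a→0  a→3  c→2  [3 out]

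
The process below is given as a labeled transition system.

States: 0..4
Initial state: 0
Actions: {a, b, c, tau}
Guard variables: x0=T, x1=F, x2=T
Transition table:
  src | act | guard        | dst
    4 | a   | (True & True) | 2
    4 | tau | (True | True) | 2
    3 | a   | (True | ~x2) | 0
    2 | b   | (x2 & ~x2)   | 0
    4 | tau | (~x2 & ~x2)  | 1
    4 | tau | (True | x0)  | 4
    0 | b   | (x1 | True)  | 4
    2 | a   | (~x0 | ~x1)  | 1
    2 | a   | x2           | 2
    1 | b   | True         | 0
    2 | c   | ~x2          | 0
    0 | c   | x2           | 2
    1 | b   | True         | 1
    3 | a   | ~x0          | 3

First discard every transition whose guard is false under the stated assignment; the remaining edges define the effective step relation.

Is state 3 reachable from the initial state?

Guard filter leaves 10 enabled edge(s).
Layer 0: {0}
Layer 1: {2,4}  total {0,2,4}
Layer 2: {1}  total {0,1,2,4}
R = {0,1,2,4}

Answer: UNREACHABLE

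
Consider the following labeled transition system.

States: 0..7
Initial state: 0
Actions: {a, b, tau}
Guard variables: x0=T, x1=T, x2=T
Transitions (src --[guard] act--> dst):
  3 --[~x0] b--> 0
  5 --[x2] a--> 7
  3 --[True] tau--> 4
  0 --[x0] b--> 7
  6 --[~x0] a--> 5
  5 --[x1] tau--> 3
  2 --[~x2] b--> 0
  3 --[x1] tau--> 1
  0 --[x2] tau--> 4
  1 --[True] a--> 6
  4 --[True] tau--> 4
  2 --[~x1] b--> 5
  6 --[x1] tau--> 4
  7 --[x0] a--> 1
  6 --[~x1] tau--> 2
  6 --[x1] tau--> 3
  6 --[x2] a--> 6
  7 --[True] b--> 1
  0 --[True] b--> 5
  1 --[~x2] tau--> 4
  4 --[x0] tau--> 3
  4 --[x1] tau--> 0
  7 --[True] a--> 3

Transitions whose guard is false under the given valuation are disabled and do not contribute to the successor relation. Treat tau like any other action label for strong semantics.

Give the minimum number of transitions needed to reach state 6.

Layered search for 6:
  depth 0: {0}
  depth 1: {4,5,7}
  depth 2: {1,3}
  depth 3: {6}
6 enters at depth 3; path b·a·a

Answer: 3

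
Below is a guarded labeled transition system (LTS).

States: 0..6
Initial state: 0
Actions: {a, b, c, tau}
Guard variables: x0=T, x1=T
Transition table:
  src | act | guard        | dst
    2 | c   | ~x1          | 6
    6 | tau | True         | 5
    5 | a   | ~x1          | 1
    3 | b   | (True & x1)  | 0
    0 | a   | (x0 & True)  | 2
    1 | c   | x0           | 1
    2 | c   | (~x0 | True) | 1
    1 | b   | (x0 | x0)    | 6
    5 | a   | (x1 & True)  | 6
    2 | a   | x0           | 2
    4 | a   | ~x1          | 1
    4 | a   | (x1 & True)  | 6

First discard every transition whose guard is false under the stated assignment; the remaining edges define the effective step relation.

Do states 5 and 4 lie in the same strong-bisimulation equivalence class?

Answer: BISIMILAR

Working:
Bisimulation quotient by refinement:
  π0 = {{0,1,2,3,4,5,6}}
  π1 = {{0,4,5},{1},{2},{3},{6}}
  π2 = {{0},{1},{2},{3},{4,5},{6}}
Fixed point at round 3; 6 class(es).
[5]={4,5}  [4]={4,5}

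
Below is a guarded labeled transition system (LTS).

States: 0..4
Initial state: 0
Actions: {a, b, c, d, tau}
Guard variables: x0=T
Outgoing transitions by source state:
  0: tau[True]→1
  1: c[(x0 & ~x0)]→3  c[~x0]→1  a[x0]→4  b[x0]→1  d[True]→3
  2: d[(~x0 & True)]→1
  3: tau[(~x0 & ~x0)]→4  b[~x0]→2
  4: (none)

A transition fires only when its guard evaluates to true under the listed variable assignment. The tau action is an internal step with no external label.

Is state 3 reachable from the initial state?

Answer: REACHABLE

Trace:
4 transition(s) survive guard evaluation.
Layer 0: {0}
Layer 1: {1}  total {0,1}
Layer 2: {3,4}  total {0,1,3,4}
Reach set: {0,1,3,4}
Path to 3: tau·d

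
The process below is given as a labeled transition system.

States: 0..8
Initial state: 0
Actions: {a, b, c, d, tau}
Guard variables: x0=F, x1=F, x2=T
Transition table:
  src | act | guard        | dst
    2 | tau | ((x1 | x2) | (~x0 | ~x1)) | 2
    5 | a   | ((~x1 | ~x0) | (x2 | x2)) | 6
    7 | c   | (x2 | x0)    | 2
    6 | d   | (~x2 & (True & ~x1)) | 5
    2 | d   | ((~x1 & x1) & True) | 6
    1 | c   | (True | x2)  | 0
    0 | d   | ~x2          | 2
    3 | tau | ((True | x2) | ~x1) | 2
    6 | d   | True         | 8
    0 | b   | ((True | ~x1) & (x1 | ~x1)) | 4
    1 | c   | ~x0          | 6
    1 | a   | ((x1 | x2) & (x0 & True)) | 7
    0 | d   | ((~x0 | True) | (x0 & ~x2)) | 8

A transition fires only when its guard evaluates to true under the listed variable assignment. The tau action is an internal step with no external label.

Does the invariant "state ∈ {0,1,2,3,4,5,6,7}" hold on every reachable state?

Inv-set: {0,1,2,3,4,5,6,7}
Reachable = {0,4,8}
  0: ok
  4: ok
  8: ✗ unsafe
witness against invariant: d → 8

Answer: INVARIANT VIOLATED at state 8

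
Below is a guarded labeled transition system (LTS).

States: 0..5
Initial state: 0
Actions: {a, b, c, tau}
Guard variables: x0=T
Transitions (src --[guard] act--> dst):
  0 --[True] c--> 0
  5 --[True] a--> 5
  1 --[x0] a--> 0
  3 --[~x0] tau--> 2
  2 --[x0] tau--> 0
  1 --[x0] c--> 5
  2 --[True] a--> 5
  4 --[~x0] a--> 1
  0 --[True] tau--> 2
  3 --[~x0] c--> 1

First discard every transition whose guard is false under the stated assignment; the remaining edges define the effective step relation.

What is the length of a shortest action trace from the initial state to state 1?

Layered search for 1:
  depth 0: {0}
  depth 1: {2}
  depth 2: {5}
1 never appears.

Answer: UNREACHABLE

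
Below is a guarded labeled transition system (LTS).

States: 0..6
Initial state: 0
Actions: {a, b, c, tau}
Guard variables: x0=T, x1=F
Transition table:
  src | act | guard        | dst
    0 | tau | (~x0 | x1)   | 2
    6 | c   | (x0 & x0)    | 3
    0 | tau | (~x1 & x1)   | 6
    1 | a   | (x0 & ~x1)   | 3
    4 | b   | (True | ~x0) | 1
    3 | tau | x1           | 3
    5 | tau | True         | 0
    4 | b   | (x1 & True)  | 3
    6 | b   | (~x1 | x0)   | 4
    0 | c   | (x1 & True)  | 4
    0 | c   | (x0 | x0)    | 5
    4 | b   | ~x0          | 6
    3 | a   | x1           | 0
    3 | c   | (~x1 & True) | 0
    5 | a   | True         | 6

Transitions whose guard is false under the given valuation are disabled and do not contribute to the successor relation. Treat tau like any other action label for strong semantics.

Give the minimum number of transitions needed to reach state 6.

Breadth-first toward 6:
  depth 0: {0}
  depth 1: {5}
  depth 2: {6}
depth(6)=2, e.g. c·a

Answer: 2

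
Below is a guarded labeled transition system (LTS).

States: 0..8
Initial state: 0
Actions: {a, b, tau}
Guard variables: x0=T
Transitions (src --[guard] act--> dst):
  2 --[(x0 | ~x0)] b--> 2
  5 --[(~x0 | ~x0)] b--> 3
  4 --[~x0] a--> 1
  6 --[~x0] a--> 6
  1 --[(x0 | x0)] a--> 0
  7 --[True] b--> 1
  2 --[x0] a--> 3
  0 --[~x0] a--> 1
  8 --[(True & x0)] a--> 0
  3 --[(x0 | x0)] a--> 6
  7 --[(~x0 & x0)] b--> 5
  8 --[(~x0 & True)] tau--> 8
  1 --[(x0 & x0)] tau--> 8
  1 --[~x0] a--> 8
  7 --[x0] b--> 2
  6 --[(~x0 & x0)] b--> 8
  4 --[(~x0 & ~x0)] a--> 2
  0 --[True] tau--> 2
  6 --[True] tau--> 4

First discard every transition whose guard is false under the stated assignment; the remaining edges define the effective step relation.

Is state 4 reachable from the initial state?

Answer: REACHABLE

Trace:
After dropping false guards: 10 live edges.
depth 0: {0}
depth 1: {2}  cumulative {0,2}
depth 2: {3}  cumulative {0,2,3}
depth 3: {6}  cumulative {0,2,3,6}
depth 4: {4}  cumulative {0,2,3,4,6}
Reachable = {0,2,3,4,6}
Path to 4: tau·a·a·tau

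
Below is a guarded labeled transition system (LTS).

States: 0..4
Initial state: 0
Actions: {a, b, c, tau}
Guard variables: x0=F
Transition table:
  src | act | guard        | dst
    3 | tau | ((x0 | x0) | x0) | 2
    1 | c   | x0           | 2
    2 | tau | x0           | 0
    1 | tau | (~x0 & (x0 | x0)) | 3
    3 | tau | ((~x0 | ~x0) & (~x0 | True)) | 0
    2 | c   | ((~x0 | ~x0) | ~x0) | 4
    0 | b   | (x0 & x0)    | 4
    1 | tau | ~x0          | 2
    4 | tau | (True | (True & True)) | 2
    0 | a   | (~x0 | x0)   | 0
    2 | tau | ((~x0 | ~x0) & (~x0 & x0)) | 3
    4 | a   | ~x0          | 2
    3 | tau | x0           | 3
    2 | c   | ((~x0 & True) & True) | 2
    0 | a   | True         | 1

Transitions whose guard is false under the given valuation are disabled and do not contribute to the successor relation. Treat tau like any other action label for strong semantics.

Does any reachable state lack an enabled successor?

Reachable = {0,1,2,4}
  0: a→0  a→1  [deg 2]
  1: tau→2  [deg 1]
  2: c→2  c→4  [deg 2]
  4: a→2  tau→2  [deg 2]

Answer: DEADLOCK-FREE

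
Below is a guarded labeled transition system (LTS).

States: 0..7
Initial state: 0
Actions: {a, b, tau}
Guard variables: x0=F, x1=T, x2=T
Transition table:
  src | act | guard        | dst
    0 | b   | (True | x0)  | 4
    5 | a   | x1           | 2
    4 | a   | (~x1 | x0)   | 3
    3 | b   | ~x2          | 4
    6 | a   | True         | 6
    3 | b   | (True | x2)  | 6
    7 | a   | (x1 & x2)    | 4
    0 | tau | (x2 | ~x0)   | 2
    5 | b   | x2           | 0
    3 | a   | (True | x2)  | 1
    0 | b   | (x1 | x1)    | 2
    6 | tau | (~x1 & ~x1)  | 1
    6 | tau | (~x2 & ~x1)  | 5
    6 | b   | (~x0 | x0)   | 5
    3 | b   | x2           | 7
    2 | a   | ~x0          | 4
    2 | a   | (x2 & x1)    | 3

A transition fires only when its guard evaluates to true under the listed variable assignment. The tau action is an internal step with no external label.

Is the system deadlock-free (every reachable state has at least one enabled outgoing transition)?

R = {0,1,2,3,4,5,6,7}
  0: b→2  b→4  tau→2  [deg 3]
  1: ∅  [STUCK]
  2: a→3  a→4  [deg 2]
  3: a→1  b→6  b→7  [deg 3]
  4: ∅  [STUCK]
  5: a→2  b→0  [deg 2]
  6: a→6  b→5  [deg 2]
  7: a→4  [deg 1]
Path to 1: b·a·a

Answer: DEADLOCK at state 1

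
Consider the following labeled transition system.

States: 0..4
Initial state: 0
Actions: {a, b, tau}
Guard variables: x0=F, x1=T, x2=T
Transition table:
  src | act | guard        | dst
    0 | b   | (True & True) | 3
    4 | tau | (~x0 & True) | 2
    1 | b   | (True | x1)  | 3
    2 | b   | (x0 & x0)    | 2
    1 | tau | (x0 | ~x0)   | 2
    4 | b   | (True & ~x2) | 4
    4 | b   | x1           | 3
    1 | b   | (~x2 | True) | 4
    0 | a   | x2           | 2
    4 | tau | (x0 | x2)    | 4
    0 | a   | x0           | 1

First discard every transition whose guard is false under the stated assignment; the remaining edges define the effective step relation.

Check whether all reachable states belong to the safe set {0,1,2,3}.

Answer: INVARIANT HOLDS

Analysis:
Safe = {0,1,2,3}
Reach set: {0,2,3}
  0: safe
  2: safe
  3: safe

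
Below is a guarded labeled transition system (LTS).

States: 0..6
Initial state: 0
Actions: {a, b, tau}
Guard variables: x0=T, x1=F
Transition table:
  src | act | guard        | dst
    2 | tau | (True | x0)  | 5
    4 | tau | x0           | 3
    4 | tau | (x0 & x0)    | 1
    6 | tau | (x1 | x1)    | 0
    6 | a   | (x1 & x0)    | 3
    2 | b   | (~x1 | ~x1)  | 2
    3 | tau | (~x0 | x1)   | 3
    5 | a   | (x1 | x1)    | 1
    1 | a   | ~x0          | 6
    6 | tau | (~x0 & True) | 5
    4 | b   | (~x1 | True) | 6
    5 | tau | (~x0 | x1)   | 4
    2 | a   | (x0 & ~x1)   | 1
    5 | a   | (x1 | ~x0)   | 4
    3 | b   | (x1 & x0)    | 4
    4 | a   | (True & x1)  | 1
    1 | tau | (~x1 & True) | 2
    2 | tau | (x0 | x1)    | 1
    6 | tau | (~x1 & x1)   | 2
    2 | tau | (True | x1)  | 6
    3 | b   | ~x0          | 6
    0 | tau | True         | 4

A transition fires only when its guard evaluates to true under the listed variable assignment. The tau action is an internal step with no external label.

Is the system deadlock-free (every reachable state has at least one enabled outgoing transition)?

Answer: DEADLOCK at state 3

Trace:
Reach set: {0,1,2,3,4,5,6}
  0: tau→4  [deg 1]
  1: tau→2  [deg 1]
  2: a→1  b→2  tau→1  tau→5  tau→6  [deg 5]
  3: ∅  [no exit]
  4: b→6  tau→1  tau→3  [deg 3]
  5: ∅  [no exit]
  6: ∅  [no exit]
Path to 3: tau·tau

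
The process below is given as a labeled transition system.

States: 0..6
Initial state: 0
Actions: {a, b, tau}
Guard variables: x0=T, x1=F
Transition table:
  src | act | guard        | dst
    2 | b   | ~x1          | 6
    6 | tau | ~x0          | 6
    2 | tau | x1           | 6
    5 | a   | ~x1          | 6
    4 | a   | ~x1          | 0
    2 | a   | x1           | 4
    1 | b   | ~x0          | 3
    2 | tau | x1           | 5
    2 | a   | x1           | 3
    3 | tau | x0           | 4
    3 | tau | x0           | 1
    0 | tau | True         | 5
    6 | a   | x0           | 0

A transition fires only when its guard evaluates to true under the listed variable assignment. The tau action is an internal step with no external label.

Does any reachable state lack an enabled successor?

Reach set: {0,5,6}
  0: tau→5  [1 out]
  5: a→6  [1 out]
  6: a→0  [1 out]

Answer: DEADLOCK-FREE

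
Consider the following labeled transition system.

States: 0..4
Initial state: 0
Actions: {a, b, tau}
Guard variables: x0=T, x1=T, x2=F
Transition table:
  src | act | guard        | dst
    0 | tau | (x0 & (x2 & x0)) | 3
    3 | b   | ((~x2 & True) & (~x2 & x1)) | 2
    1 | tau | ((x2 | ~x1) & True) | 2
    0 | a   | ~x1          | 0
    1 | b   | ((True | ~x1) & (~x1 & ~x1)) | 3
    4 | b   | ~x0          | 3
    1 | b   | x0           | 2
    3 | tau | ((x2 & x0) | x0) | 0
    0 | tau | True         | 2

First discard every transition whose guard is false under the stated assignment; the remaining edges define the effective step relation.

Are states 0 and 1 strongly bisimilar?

Answer: NOT BISIMILAR

Analysis:
Compute ~ classes (split until stable):
  P[0] = {{0,1,2,3,4}}
  P[1] = {{0},{1},{2,4},{3}}
4 equivalence class(es) (converged in 2)
class of 0: {0}; class of 1: {1}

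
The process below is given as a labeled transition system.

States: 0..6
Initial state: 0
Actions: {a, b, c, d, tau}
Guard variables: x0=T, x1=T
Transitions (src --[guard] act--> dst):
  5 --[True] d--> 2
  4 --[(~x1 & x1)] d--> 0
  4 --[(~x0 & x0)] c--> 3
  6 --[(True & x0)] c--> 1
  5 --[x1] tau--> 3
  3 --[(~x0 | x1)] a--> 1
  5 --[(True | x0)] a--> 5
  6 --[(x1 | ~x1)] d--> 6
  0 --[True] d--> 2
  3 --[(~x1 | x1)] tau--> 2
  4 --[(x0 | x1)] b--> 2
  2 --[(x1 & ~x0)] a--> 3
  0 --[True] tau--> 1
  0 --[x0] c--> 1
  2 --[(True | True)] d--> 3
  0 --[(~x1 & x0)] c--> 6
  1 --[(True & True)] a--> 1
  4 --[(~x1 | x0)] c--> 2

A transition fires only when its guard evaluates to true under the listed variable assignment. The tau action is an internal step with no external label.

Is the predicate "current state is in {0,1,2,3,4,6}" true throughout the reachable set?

Answer: INVARIANT HOLDS

Working:
Allowed set {0,1,2,3,4,6}
Reachable = {0,1,2,3}
  0: ok
  1: ok
  2: ok
  3: ok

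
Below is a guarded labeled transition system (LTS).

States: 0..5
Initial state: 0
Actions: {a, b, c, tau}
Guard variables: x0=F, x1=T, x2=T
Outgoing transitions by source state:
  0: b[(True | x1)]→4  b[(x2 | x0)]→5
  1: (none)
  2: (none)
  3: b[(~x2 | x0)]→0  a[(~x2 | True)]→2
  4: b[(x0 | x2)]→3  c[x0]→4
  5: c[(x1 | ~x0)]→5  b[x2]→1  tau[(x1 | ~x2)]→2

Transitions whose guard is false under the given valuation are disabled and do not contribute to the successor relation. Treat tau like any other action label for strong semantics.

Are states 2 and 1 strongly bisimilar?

Bisimulation quotient by refinement:
  P[0] = {{0,1,2,3,4,5}}
  P[1] = {{0,4},{1,2},{3},{5}}
  P[2] = {{0},{1,2},{3},{4},{5}}
Fixed point at round 3; 5 class(es).
class of 2: {1,2}; class of 1: {1,2}

Answer: BISIMILAR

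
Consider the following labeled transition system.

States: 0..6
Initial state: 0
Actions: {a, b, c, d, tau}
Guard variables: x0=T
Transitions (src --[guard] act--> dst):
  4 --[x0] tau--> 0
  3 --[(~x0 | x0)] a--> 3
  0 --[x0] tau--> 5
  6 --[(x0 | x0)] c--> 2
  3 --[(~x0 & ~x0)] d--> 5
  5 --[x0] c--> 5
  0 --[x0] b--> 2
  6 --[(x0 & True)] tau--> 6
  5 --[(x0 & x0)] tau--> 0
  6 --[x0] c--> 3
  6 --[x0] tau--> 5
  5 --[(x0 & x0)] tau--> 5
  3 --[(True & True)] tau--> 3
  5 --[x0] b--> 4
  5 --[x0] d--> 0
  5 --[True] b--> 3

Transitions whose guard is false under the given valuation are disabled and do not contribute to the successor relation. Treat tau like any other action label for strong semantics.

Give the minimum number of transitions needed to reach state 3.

Answer: 2

Working:
Layered search for 3:
  depth 0: {0}
  depth 1: {2,5}
  depth 2: {3,4}
depth(3)=2, e.g. tau·b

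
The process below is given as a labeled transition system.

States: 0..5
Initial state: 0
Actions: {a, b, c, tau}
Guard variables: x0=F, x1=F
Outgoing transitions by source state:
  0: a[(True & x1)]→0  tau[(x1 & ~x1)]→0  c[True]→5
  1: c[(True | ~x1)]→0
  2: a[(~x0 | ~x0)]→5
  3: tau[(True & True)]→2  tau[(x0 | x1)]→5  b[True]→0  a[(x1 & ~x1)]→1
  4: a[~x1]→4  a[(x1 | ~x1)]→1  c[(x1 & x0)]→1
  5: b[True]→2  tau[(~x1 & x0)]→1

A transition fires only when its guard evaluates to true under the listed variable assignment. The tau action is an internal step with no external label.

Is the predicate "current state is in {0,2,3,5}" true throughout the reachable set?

Safe = {0,2,3,5}
Reach set: {0,2,5}
  0: ok
  2: ok
  5: ok

Answer: INVARIANT HOLDS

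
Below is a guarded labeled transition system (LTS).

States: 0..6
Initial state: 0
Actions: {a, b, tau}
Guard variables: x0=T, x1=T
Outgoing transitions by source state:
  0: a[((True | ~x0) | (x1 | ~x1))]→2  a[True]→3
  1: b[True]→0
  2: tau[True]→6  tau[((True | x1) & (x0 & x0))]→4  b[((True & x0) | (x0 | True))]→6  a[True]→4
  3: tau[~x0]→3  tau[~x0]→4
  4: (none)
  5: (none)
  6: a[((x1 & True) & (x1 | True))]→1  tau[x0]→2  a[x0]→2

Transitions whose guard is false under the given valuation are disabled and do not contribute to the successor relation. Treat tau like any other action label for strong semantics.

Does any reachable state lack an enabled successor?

Answer: DEADLOCK at state 3

Working:
Reach set: {0,1,2,3,4,6}
  0: a→2  a→3  [deg 2]
  1: b→0  [deg 1]
  2: a→4  b→6  tau→4  tau→6  [deg 4]
  3: ∅  [STUCK]
  4: ∅  [STUCK]
  6: a→1  a→2  tau→2  [deg 3]
trace reaching 3: a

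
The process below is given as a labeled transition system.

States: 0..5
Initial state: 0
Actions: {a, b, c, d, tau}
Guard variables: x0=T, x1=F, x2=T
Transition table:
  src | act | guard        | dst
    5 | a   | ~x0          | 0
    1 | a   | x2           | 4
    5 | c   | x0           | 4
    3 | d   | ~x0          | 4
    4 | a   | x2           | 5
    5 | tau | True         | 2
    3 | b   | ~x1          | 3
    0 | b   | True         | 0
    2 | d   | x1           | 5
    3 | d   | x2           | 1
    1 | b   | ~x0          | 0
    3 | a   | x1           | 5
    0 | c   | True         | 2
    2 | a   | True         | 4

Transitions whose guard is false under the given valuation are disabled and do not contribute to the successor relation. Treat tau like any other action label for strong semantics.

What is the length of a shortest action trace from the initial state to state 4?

Layered search for 4:
  Layer 0: {0}
  Layer 1: {2}
  Layer 2: {4}
4 enters at depth 2; path c·a

Answer: 2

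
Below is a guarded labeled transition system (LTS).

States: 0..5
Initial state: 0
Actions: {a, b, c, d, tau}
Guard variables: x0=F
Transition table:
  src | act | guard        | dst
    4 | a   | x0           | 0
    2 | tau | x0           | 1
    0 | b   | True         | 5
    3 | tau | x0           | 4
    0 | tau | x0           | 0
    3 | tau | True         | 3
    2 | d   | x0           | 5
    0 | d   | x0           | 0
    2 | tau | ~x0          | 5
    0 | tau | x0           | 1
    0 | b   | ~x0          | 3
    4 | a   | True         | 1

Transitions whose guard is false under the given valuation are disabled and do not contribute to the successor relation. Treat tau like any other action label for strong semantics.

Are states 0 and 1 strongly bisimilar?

Answer: NOT BISIMILAR

Analysis:
Bisimulation quotient by refinement:
  round 0: {{0,1,2,3,4,5}}
  round 1: {{0},{1,5},{2,3},{4}}
  round 2: {{0},{1,5},{2},{3},{4}}
stable after 3 split(s): 5 block(s)
[0]={0}  [1]={1,5}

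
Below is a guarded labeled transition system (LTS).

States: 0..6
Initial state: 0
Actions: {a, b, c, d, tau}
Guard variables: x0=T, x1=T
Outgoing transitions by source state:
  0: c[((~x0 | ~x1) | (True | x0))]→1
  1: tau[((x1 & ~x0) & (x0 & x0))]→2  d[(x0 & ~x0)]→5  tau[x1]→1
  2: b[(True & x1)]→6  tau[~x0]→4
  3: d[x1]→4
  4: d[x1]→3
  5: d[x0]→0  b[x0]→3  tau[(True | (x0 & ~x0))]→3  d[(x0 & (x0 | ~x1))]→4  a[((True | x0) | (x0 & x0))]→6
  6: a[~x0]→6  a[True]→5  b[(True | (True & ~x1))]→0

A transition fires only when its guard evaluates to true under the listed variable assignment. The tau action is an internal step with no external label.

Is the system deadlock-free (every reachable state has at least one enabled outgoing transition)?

Reach set: {0,1}
  0: c→1  [1 exit(s)]
  1: tau→1  [1 exit(s)]

Answer: DEADLOCK-FREE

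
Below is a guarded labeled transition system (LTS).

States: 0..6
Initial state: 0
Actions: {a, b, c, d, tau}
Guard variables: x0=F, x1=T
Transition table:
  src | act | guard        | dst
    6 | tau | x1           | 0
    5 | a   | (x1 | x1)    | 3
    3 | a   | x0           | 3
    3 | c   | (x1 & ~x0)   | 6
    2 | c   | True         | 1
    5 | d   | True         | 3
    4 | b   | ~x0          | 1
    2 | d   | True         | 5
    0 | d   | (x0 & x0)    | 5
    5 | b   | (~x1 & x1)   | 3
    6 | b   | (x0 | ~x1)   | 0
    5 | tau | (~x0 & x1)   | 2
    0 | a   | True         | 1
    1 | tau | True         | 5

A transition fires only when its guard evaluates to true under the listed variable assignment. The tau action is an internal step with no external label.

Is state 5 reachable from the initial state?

10 transition(s) survive guard evaluation.
depth 0: {0}
depth 1: {1}  total {0,1}
depth 2: {5}  total {0,1,5}
depth 3: {2,3}  total {0,1,2,3,5}
depth 4: {6}  total {0,1,2,3,5,6}
Reachable = {0,1,2,3,5,6}
Path to 5: a·tau

Answer: REACHABLE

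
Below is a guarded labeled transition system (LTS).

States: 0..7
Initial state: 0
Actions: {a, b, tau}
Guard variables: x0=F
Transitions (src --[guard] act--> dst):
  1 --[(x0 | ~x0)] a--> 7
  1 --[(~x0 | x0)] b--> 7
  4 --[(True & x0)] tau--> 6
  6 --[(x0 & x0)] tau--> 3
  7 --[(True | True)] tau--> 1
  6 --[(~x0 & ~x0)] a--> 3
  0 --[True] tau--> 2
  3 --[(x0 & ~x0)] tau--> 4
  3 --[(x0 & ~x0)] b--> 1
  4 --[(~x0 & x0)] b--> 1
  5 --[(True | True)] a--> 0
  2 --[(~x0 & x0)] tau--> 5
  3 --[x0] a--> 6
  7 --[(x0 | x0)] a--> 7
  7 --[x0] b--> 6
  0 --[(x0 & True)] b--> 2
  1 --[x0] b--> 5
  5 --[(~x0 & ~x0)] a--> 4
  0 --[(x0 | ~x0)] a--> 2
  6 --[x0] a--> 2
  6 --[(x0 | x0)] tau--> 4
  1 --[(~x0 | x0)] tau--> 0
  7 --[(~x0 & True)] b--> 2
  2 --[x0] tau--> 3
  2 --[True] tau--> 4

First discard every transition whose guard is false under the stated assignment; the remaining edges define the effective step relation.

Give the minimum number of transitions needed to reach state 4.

Breadth-first toward 4:
  depth 0: {0}
  depth 1: {2}
  depth 2: {4}
depth(4)=2, e.g. a·tau

Answer: 2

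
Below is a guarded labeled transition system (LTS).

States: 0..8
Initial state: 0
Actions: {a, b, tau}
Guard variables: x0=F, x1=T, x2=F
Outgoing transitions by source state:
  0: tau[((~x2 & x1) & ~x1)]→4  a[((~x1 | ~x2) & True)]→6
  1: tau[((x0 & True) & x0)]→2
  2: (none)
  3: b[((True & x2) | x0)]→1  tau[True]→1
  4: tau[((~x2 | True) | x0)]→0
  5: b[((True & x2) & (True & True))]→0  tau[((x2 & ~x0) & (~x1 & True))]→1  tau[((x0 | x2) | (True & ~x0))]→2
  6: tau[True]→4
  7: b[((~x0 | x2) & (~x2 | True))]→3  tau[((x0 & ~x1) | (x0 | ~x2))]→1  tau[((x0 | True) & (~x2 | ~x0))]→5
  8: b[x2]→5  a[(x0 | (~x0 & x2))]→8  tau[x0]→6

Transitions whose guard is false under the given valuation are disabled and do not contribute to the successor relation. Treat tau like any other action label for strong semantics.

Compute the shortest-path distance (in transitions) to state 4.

Answer: 2

Analysis:
Layered search for 4:
  Layer 0: {0}
  Layer 1: {6}
  Layer 2: {4}
depth(4)=2, e.g. a·tau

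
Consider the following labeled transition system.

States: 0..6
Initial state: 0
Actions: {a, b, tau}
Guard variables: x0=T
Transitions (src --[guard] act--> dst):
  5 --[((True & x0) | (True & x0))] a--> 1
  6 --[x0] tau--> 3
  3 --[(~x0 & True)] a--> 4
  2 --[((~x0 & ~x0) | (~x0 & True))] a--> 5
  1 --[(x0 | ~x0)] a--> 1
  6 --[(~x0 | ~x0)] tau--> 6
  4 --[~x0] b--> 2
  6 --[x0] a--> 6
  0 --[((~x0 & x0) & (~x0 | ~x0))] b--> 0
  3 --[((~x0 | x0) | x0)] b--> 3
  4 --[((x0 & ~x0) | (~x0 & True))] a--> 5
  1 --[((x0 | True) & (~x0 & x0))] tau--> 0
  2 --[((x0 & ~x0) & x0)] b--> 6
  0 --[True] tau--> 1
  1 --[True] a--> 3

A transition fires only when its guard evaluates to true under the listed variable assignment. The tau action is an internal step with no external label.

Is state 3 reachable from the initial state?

7 transition(s) survive guard evaluation.
depth 0: {0}
depth 1: {1}  total {0,1}
depth 2: {3}  total {0,1,3}
R = {0,1,3}
trace reaching 3: tau·a

Answer: REACHABLE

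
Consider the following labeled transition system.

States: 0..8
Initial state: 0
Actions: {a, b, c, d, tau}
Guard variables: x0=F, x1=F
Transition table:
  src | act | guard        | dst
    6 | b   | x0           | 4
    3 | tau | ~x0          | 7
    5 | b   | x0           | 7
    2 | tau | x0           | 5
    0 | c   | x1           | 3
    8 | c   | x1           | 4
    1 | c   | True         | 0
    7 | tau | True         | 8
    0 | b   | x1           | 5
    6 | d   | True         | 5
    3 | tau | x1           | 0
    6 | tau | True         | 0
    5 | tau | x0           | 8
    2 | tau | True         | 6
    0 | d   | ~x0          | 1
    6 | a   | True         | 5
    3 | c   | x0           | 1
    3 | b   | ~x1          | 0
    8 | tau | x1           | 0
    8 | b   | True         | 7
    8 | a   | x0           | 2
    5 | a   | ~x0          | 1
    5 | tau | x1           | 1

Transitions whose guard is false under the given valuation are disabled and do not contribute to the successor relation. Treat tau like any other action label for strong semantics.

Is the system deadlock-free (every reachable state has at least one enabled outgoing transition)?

R = {0,1}
  0: d→1  [1 out]
  1: c→0  [1 out]

Answer: DEADLOCK-FREE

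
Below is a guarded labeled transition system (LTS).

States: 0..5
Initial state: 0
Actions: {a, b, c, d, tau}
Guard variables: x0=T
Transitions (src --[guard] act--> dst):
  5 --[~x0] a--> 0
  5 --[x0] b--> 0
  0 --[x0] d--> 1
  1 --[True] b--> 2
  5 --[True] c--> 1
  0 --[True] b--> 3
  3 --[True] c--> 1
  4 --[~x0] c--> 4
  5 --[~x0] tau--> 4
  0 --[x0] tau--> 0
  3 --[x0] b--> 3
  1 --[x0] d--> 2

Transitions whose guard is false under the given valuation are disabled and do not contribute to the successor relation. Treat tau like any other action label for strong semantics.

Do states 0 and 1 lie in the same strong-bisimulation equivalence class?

Compute ~ classes (split until stable):
  round 0: {{0,1,2,3,4,5}}
  round 1: {{0},{1},{2,4},{3,5}}
  round 2: {{0},{1},{2,4},{3},{5}}
5 equivalence class(es) (converged in 3)
[0]={0}  [1]={1}

Answer: NOT BISIMILAR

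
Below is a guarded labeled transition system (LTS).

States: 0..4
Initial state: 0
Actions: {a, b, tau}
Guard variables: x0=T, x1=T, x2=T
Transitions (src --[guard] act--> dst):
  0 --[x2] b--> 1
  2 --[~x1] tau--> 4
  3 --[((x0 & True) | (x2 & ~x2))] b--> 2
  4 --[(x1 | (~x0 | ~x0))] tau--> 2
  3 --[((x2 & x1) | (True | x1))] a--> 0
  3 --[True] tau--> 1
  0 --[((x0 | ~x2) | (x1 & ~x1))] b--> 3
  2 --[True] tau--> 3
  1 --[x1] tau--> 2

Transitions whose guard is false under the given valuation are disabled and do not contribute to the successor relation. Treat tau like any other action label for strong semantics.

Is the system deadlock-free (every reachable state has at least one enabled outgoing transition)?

Reach set: {0,1,2,3}
  0: b→1  b→3  [2 exit(s)]
  1: tau→2  [1 exit(s)]
  2: tau→3  [1 exit(s)]
  3: a→0  b→2  tau→1  [3 exit(s)]

Answer: DEADLOCK-FREE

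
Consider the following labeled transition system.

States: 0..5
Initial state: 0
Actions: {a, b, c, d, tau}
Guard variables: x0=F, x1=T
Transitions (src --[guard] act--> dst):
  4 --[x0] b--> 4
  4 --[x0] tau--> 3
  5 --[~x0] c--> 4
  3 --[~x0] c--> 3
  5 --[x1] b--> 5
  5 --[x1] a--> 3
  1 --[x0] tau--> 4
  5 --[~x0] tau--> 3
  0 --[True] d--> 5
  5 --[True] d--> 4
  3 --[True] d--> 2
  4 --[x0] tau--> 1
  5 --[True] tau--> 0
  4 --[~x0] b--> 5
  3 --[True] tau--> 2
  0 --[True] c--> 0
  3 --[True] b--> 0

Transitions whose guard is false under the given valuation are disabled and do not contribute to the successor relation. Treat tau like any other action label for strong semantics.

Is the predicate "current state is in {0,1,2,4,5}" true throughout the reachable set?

Inv-set: {0,1,2,4,5}
Reachable = {0,2,3,4,5}
  0: ✓
  2: ✓
  3: VIOLATES
  4: ✓
  5: ✓
witness against invariant: d·a → 3

Answer: INVARIANT VIOLATED at state 3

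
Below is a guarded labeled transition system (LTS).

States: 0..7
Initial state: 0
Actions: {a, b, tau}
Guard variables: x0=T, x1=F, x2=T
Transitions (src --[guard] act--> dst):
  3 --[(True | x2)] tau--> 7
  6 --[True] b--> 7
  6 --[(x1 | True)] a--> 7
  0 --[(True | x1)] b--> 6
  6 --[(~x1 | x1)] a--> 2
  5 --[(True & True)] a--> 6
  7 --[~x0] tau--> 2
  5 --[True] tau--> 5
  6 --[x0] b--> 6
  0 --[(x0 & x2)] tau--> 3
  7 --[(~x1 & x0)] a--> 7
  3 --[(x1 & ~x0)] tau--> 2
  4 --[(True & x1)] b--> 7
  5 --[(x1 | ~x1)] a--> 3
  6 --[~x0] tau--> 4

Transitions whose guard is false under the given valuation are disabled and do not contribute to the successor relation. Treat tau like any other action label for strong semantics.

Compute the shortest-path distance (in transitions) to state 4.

Answer: UNREACHABLE

Working:
Breadth-first toward 4:
  depth 0: {0}
  depth 1: {3,6}
  depth 2: {2,7}
4 never appears.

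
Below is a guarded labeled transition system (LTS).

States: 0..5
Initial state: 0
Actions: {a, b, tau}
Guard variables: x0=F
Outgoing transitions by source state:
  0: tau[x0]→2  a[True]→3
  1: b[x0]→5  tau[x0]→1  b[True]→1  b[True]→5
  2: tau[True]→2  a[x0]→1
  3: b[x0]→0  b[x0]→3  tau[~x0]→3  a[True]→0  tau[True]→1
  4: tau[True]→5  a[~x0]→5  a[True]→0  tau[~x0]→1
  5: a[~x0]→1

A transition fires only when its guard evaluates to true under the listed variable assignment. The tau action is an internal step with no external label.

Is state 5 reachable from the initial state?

Answer: REACHABLE

Trace:
After dropping false guards: 12 live edges.
Layer 0: {0}
Layer 1: {3}  cumulative {0,3}
Layer 2: {1}  cumulative {0,1,3}
Layer 3: {5}  cumulative {0,1,3,5}
Reachable = {0,1,3,5}
witness 5: a·tau·b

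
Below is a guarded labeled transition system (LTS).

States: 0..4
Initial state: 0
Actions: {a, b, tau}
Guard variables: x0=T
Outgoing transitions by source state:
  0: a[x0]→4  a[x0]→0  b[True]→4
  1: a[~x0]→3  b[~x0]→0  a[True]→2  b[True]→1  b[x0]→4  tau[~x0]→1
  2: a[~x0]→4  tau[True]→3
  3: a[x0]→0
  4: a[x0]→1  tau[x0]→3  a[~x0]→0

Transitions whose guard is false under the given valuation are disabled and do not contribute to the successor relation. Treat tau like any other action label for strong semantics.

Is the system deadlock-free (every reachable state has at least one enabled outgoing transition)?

Reachable = {0,1,2,3,4}
  0: a→0  a→4  b→4  [3 out]
  1: a→2  b→1  b→4  [3 out]
  2: tau→3  [1 out]
  3: a→0  [1 out]
  4: a→1  tau→3  [2 out]

Answer: DEADLOCK-FREE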